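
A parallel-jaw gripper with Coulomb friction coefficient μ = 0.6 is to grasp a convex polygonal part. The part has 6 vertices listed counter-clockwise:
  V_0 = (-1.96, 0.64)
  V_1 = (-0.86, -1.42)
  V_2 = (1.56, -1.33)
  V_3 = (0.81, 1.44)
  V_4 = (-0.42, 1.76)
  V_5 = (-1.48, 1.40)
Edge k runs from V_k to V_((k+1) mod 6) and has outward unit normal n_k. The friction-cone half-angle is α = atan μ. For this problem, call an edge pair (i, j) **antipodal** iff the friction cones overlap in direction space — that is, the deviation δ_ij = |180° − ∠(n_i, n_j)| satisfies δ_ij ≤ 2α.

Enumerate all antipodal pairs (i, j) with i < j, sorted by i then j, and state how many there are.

α = atan 0.6 = 30.96°;  2α = 61.93°
n_0 = (-0.8821, -0.4710)
n_1 = (+0.0372, -0.9993)
n_2 = (+0.9652, +0.2613)
n_3 = (+0.2518, +0.9678)
n_4 = (-0.3216, +0.9469)
n_5 = (-0.8455, +0.5340)
  (0,1): δ = 115.97°  ·
  (0,2): δ = 12.95°  ✓
  (0,3): δ = 47.32°  ✓
  (0,4): δ = 80.66°  ·
  (0,5): δ = 119.62°  ·
  (1,2): δ = 76.98°  ·
  (1,3): δ = 16.71°  ✓
  (1,4): δ = 16.63°  ✓
  (1,5): δ = 55.59°  ✓
  (2,3): δ = 119.73°  ·
  (2,4): δ = 86.39°  ·
  (2,5): δ = 47.43°  ✓
  (3,4): δ = 146.66°  ·
  (3,5): δ = 107.69°  ·
  (4,5): δ = 141.03°  ·
antipodal pairs: 6

count = 6; pairs: (0,2), (0,3), (1,3), (1,4), (1,5), (2,5)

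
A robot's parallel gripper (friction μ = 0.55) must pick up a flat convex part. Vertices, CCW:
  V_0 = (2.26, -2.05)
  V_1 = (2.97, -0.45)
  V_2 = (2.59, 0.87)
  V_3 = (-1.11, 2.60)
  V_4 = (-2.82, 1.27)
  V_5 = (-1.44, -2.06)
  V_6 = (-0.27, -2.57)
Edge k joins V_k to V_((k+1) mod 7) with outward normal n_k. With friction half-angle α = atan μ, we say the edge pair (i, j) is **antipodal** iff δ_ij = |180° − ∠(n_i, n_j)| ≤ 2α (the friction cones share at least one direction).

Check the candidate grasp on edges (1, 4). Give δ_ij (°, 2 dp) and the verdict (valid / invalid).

δ = 6.45°, valid

α = atan 0.55 = 28.81°;  2α = 57.62°
edge 1: e_1 = (-0.38, +1.32);  n_1 = (+0.9610, +0.2766)
edge 4: e_4 = (+1.38, -3.33);  n_4 = (-0.9238, -0.3828)
∠(n_1, n_4) = 173.55°
δ = |180° − 173.55°| = 6.45°
6.45° ≤ 2α = 57.62°  →  valid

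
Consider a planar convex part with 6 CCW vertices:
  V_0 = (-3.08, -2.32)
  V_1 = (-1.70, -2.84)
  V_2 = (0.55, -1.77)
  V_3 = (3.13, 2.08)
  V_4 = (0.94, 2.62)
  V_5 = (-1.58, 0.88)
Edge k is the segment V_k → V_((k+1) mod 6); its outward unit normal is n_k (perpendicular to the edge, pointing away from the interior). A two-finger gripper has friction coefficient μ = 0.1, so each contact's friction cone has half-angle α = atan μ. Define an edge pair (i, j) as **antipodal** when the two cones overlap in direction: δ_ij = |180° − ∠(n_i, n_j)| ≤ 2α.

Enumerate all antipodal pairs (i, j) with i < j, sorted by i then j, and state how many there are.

α = atan 0.1 = 5.71°;  2α = 11.42°
n_0 = (-0.3526, -0.9358)
n_1 = (+0.4295, -0.9031)
n_2 = (+0.8307, -0.5567)
n_3 = (+0.2394, +0.9709)
n_4 = (-0.5682, +0.8229)
n_5 = (-0.9055, +0.4244)
  (0,1): δ = 133.92°  ·
  (0,2): δ = 103.18°  ·
  (0,3): δ = 6.80°  ✓
  (0,4): δ = 55.27°  ·
  (0,5): δ = 85.53°  ·
  (1,2): δ = 149.26°  ·
  (1,3): δ = 39.29°  ·
  (1,4): δ = 9.19°  ✓
  (1,5): δ = 39.45°  ·
  (2,3): δ = 70.02°  ·
  (2,4): δ = 21.55°  ·
  (2,5): δ = 8.71°  ✓
  (3,4): δ = 131.52°  ·
  (3,5): δ = 101.26°  ·
  (4,5): δ = 149.74°  ·
antipodal pairs: 3

count = 3; pairs: (0,3), (1,4), (2,5)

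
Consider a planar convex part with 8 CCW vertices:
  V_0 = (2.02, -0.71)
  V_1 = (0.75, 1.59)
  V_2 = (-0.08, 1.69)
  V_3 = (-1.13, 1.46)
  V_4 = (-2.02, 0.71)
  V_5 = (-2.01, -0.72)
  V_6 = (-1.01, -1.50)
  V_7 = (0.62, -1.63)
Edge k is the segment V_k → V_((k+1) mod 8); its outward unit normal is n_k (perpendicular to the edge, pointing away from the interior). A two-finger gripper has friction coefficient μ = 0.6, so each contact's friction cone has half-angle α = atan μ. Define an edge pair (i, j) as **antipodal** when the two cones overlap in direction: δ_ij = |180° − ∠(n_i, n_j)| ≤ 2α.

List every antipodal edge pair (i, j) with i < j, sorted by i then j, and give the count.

count = 12; pairs: (0,4), (0,5), (0,6), (1,5), (1,6), (1,7), (2,5), (2,6), (2,7), (3,6), (3,7), (4,7)

α = atan 0.6 = 30.96°;  2α = 61.93°
n_0 = (+0.8754, +0.4834)
n_1 = (+0.1196, +0.9928)
n_2 = (-0.2140, +0.9768)
n_3 = (-0.6444, +0.7647)
n_4 = (-1.0000, -0.0070)
n_5 = (-0.6150, -0.7885)
n_6 = (-0.0795, -0.9968)
n_7 = (+0.5492, -0.8357)
  (0,1): δ = 125.78°  ·
  (0,2): δ = 106.55°  ·
  (0,3): δ = 78.79°  ·
  (0,4): δ = 28.51°  ✓
  (0,5): δ = 23.14°  ✓
  (0,6): δ = 56.53°  ✓
  (0,7): δ = 94.40°  ·
  (1,2): δ = 160.77°  ·
  (1,3): δ = 133.01°  ·
  (1,4): δ = 82.73°  ·
  (1,5): δ = 31.08°  ✓
  (1,6): δ = 2.31°  ✓
  (1,7): δ = 40.18°  ✓
  (2,3): δ = 152.23°  ·
  (2,4): δ = 101.95°  ·
  (2,5): δ = 50.31°  ✓
  (2,6): δ = 16.92°  ✓
  (2,7): δ = 20.96°  ✓
  (3,4): δ = 129.72°  ·
  (3,5): δ = 78.07°  ·
  (3,6): δ = 44.68°  ✓
  (3,7): δ = 6.81°  ✓
  (4,5): δ = 128.35°  ·
  (4,6): δ = 94.96°  ·
  (4,7): δ = 57.09°  ✓
  (5,6): δ = 146.61°  ·
  (5,7): δ = 108.74°  ·
  (6,7): δ = 142.13°  ·
antipodal pairs: 12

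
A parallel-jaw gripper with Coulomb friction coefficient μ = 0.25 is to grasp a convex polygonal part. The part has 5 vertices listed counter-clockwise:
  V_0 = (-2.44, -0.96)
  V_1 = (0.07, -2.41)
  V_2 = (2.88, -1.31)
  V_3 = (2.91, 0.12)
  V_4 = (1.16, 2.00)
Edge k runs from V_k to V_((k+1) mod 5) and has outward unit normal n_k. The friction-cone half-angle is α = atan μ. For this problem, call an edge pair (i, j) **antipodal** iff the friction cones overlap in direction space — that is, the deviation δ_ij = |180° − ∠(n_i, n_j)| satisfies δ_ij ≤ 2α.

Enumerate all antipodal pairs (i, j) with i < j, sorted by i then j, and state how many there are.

α = atan 0.25 = 14.04°;  2α = 28.07°
n_0 = (-0.5002, -0.8659)
n_1 = (+0.3645, -0.9312)
n_2 = (+0.9998, -0.0210)
n_3 = (+0.7320, +0.6813)
n_4 = (-0.6351, +0.7724)
  (0,1): δ = 128.61°  ·
  (0,2): δ = 61.19°  ·
  (0,3): δ = 17.04°  ✓
  (0,4): δ = 69.44°  ·
  (1,2): δ = 112.58°  ·
  (1,3): δ = 68.43°  ·
  (1,4): δ = 18.05°  ✓
  (2,3): δ = 135.85°  ·
  (2,4): δ = 49.37°  ·
  (3,4): δ = 93.52°  ·
antipodal pairs: 2

count = 2; pairs: (0,3), (1,4)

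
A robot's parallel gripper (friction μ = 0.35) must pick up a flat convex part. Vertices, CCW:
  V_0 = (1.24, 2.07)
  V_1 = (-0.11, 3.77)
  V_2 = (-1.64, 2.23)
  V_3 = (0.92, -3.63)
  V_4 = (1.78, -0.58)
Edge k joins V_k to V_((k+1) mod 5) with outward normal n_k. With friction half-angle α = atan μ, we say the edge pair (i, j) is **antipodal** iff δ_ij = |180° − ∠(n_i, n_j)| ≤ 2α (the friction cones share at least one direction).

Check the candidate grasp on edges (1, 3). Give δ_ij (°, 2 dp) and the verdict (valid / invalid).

α = atan 0.35 = 19.29°;  2α = 38.58°
edge 1: e_1 = (-1.53, -1.54);  n_1 = (-0.7094, +0.7048)
edge 3: e_3 = (+0.86, +3.05);  n_3 = (+0.9625, -0.2714)
∠(n_1, n_3) = 150.93°
δ = |180° − 150.93°| = 29.07°
29.07° ≤ 2α = 38.58°  →  valid

δ = 29.07°, valid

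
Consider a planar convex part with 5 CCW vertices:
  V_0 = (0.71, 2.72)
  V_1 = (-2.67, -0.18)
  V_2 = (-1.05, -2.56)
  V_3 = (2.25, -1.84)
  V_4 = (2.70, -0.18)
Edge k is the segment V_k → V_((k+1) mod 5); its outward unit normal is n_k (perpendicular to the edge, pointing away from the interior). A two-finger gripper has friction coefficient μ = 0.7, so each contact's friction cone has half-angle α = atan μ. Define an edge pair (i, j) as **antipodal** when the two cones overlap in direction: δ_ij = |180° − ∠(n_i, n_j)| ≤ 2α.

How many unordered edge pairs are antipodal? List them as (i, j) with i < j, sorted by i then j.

count = 5; pairs: (0,2), (0,3), (1,3), (1,4), (2,4)

α = atan 0.7 = 34.99°;  2α = 69.98°
n_0 = (-0.6512, +0.7589)
n_1 = (-0.8267, -0.5627)
n_2 = (+0.2132, -0.9770)
n_3 = (+0.9652, -0.2616)
n_4 = (+0.8245, +0.5658)
  (0,1): δ = 96.39°  ·
  (0,2): δ = 28.32°  ✓
  (0,3): δ = 34.20°  ✓
  (0,4): δ = 83.83°  ·
  (1,2): δ = 111.93°  ·
  (1,3): δ = 49.41°  ✓
  (1,4): δ = 0.22°  ✓
  (2,3): δ = 117.48°  ·
  (2,4): δ = 67.85°  ✓
  (3,4): δ = 130.37°  ·
antipodal pairs: 5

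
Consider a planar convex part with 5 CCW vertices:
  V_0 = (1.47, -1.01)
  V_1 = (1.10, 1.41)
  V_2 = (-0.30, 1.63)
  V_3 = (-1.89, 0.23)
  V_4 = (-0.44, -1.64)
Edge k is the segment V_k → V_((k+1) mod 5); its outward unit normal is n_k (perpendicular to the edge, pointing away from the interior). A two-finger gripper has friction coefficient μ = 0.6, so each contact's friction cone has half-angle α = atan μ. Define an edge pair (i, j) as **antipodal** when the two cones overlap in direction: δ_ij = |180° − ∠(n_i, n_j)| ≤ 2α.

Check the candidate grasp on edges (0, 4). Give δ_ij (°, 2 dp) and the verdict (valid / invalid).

δ = 99.56°, invalid

α = atan 0.6 = 30.96°;  2α = 61.93°
edge 0: e_0 = (-0.37, +2.42);  n_0 = (+0.9885, +0.1511)
edge 4: e_4 = (+1.91, +0.63);  n_4 = (+0.3132, -0.9497)
∠(n_0, n_4) = 80.44°
δ = |180° − 80.44°| = 99.56°
99.56° > 2α = 61.93°  →  invalid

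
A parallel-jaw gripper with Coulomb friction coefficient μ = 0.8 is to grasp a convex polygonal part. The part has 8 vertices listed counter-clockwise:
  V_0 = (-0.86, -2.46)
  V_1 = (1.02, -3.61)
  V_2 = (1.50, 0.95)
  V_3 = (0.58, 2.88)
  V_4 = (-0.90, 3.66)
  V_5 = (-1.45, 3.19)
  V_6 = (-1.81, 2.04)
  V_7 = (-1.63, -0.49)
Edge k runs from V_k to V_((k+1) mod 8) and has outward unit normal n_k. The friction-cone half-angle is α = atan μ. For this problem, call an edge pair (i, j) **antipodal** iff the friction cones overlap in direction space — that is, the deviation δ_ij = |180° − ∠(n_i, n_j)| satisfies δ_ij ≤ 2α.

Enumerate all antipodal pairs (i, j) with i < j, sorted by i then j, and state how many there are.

α = atan 0.8 = 38.66°;  2α = 77.32°
n_0 = (-0.5218, -0.8531)
n_1 = (+0.9945, -0.1047)
n_2 = (+0.9027, +0.4303)
n_3 = (+0.4662, +0.8847)
n_4 = (-0.6497, +0.7602)
n_5 = (-0.9543, +0.2987)
n_6 = (-0.9975, -0.0710)
n_7 = (-0.9314, -0.3640)
  (0,1): δ = 64.55°  ✓
  (0,2): δ = 33.06°  ✓
  (0,3): δ = 3.66°  ✓
  (0,4): δ = 71.97°  ✓
  (0,5): δ = 104.07°  ·
  (0,6): δ = 125.52°  ·
  (0,7): δ = 142.80°  ·
  (1,2): δ = 148.50°  ·
  (1,3): δ = 111.78°  ·
  (1,4): δ = 43.48°  ✓
  (1,5): δ = 11.37°  ✓
  (1,6): δ = 10.08°  ✓
  (1,7): δ = 27.36°  ✓
  (2,3): δ = 143.28°  ·
  (2,4): δ = 74.97°  ✓
  (2,5): δ = 42.87°  ✓
  (2,6): δ = 21.42°  ✓
  (2,7): δ = 4.14°  ✓
  (3,4): δ = 111.69°  ·
  (3,5): δ = 79.59°  ·
  (3,6): δ = 58.14°  ✓
  (3,7): δ = 40.86°  ✓
  (4,5): δ = 147.90°  ·
  (4,6): δ = 126.45°  ·
  (4,7): δ = 109.17°  ·
  (5,6): δ = 158.55°  ·
  (5,7): δ = 141.27°  ·
  (6,7): δ = 162.72°  ·
antipodal pairs: 14

count = 14; pairs: (0,1), (0,2), (0,3), (0,4), (1,4), (1,5), (1,6), (1,7), (2,4), (2,5), (2,6), (2,7), (3,6), (3,7)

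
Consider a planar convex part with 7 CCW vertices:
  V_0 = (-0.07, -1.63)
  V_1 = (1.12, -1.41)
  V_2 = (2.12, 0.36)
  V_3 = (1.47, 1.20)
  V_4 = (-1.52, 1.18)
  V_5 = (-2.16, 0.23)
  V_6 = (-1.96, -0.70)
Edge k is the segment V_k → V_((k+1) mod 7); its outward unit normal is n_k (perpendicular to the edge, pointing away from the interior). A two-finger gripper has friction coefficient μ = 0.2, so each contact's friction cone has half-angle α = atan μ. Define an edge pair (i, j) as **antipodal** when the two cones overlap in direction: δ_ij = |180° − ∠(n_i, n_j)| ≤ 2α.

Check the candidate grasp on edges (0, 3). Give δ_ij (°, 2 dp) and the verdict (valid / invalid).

α = atan 0.2 = 11.31°;  2α = 22.62°
edge 0: e_0 = (+1.19, +0.22);  n_0 = (+0.1818, -0.9833)
edge 3: e_3 = (-2.99, -0.02);  n_3 = (-0.0067, +1.0000)
∠(n_0, n_3) = 169.91°
δ = |180° − 169.91°| = 10.09°
10.09° ≤ 2α = 22.62°  →  valid

δ = 10.09°, valid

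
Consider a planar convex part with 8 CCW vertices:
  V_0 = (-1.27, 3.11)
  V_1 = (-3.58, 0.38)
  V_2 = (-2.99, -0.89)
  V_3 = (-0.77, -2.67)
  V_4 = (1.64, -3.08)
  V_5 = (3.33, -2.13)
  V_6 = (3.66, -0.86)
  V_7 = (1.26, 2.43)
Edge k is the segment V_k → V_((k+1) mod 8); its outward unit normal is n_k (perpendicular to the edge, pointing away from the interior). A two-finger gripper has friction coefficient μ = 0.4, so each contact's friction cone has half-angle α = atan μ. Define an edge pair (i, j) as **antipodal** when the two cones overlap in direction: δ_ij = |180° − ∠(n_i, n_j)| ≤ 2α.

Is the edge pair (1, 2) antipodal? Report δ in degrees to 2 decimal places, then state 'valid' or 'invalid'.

δ = 153.64°, invalid

α = atan 0.4 = 21.80°;  2α = 43.60°
edge 1: e_1 = (+0.59, -1.27);  n_1 = (-0.9069, -0.4213)
edge 2: e_2 = (+2.22, -1.78);  n_2 = (-0.6256, -0.7802)
∠(n_1, n_2) = 26.36°
δ = |180° − 26.36°| = 153.64°
153.64° > 2α = 43.60°  →  invalid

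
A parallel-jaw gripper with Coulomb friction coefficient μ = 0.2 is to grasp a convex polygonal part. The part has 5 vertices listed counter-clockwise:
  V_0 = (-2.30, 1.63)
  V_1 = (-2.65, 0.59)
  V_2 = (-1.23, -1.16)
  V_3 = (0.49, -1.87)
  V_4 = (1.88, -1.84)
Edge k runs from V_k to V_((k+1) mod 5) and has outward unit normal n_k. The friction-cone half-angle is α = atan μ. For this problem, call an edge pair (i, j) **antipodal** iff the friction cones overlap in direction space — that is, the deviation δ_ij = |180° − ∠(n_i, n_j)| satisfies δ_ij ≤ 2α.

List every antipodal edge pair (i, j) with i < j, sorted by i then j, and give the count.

count = 2; pairs: (1,4), (2,4)

α = atan 0.2 = 11.31°;  2α = 22.62°
n_0 = (-0.9478, +0.3190)
n_1 = (-0.7765, -0.6301)
n_2 = (-0.3816, -0.9243)
n_3 = (+0.0216, -0.9998)
n_4 = (+0.6387, +0.7694)
  (0,1): δ = 122.34°  ·
  (0,2): δ = 93.83°  ·
  (0,3): δ = 70.16°  ·
  (0,4): δ = 68.90°  ·
  (1,2): δ = 151.49°  ·
  (1,3): δ = 127.82°  ·
  (1,4): δ = 11.25°  ✓
  (2,3): δ = 156.33°  ·
  (2,4): δ = 17.27°  ✓
  (3,4): δ = 40.93°  ·
antipodal pairs: 2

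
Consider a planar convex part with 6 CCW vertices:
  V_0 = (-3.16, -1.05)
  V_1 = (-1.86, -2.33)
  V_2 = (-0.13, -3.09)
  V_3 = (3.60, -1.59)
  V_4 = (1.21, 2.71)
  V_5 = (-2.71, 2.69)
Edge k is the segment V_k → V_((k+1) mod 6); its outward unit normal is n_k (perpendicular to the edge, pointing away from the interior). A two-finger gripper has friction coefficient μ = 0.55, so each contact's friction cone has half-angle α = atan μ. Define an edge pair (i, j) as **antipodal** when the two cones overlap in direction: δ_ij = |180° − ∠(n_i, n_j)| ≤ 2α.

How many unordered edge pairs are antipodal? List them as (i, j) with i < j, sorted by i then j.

α = atan 0.55 = 28.81°;  2α = 57.62°
n_0 = (-0.7016, -0.7126)
n_1 = (-0.4022, -0.9155)
n_2 = (+0.3731, -0.9278)
n_3 = (+0.8741, +0.4858)
n_4 = (-0.0051, +1.0000)
n_5 = (-0.9928, +0.1195)
  (0,1): δ = 159.16°  ·
  (0,2): δ = 113.54°  ·
  (0,3): δ = 16.38°  ✓
  (0,4): δ = 44.85°  ✓
  (0,5): δ = 127.69°  ·
  (1,2): δ = 134.38°  ·
  (1,3): δ = 37.22°  ✓
  (1,4): δ = 24.01°  ✓
  (1,5): δ = 106.86°  ·
  (2,3): δ = 82.84°  ·
  (2,4): δ = 21.61°  ✓
  (2,5): δ = 61.23°  ·
  (3,4): δ = 118.77°  ·
  (3,5): δ = 35.93°  ✓
  (4,5): δ = 97.15°  ·
antipodal pairs: 6

count = 6; pairs: (0,3), (0,4), (1,3), (1,4), (2,4), (3,5)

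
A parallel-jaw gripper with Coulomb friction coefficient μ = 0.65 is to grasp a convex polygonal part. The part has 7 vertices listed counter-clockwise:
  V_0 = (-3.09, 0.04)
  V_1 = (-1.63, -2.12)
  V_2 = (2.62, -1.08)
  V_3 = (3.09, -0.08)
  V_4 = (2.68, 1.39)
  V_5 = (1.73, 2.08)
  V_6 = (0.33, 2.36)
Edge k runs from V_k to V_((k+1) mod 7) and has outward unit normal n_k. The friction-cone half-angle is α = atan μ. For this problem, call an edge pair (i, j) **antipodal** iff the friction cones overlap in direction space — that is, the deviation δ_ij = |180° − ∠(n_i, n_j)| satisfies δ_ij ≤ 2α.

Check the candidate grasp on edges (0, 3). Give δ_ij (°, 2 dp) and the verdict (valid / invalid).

α = atan 0.65 = 33.02°;  2α = 66.05°
edge 0: e_0 = (+1.46, -2.16);  n_0 = (-0.8285, -0.5600)
edge 3: e_3 = (-0.41, +1.47);  n_3 = (+0.9632, +0.2687)
∠(n_0, n_3) = 161.53°
δ = |180° − 161.53°| = 18.47°
18.47° ≤ 2α = 66.05°  →  valid

δ = 18.47°, valid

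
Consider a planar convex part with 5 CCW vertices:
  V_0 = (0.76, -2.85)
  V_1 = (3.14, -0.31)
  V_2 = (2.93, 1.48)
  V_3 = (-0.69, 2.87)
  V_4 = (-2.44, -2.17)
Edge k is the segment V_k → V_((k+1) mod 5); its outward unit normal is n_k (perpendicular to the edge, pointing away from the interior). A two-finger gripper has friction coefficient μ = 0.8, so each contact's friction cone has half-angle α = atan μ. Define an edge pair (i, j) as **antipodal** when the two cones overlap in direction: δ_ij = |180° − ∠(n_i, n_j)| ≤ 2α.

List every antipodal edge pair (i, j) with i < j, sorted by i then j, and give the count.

count = 5; pairs: (0,2), (0,3), (1,3), (1,4), (2,4)

α = atan 0.8 = 38.66°;  2α = 77.32°
n_0 = (+0.7297, -0.6837)
n_1 = (+0.9932, +0.1165)
n_2 = (+0.3585, +0.9335)
n_3 = (-0.9447, +0.3280)
n_4 = (-0.2079, -0.9782)
  (0,1): δ = 130.17°  ·
  (0,2): δ = 67.87°  ✓
  (0,3): δ = 23.99°  ✓
  (0,4): δ = 121.14°  ·
  (1,2): δ = 117.70°  ·
  (1,3): δ = 25.84°  ✓
  (1,4): δ = 71.31°  ✓
  (2,3): δ = 88.14°  ·
  (2,4): δ = 9.01°  ✓
  (3,4): δ = 82.85°  ·
antipodal pairs: 5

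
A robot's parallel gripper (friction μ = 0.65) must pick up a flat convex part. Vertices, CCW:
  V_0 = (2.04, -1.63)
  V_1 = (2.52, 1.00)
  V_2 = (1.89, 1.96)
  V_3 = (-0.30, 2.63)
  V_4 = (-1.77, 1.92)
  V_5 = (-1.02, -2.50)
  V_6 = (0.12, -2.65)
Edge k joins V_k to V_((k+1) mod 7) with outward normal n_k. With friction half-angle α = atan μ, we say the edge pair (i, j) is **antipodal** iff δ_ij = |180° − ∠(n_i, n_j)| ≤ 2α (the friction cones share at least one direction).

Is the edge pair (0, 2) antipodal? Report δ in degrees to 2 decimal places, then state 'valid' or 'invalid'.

α = atan 0.65 = 33.02°;  2α = 66.05°
edge 0: e_0 = (+0.48, +2.63);  n_0 = (+0.9837, -0.1795)
edge 2: e_2 = (-2.19, +0.67);  n_2 = (+0.2926, +0.9562)
∠(n_0, n_2) = 83.33°
δ = |180° − 83.33°| = 96.67°
96.67° > 2α = 66.05°  →  invalid

δ = 96.67°, invalid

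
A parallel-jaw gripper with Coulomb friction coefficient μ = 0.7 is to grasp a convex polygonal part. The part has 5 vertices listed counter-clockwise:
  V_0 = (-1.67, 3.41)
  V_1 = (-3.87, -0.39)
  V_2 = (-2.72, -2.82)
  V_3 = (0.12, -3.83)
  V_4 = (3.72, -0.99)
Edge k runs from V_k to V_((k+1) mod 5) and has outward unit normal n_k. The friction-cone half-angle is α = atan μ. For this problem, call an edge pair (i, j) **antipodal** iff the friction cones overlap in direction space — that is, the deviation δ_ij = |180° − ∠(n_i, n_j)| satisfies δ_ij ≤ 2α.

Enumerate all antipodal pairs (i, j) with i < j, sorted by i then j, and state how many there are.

α = atan 0.7 = 34.99°;  2α = 69.98°
n_0 = (-0.8654, +0.5010)
n_1 = (-0.9039, -0.4278)
n_2 = (-0.3351, -0.9422)
n_3 = (+0.6194, -0.7851)
n_4 = (+0.6324, +0.7747)
  (0,1): δ = 124.61°  ·
  (0,2): δ = 79.51°  ·
  (0,3): δ = 21.66°  ✓
  (0,4): δ = 80.84°  ·
  (1,2): δ = 134.90°  ·
  (1,3): δ = 77.06°  ·
  (1,4): δ = 25.45°  ✓
  (2,3): δ = 122.15°  ·
  (2,4): δ = 19.65°  ✓
  (3,4): δ = 77.50°  ·
antipodal pairs: 3

count = 3; pairs: (0,3), (1,4), (2,4)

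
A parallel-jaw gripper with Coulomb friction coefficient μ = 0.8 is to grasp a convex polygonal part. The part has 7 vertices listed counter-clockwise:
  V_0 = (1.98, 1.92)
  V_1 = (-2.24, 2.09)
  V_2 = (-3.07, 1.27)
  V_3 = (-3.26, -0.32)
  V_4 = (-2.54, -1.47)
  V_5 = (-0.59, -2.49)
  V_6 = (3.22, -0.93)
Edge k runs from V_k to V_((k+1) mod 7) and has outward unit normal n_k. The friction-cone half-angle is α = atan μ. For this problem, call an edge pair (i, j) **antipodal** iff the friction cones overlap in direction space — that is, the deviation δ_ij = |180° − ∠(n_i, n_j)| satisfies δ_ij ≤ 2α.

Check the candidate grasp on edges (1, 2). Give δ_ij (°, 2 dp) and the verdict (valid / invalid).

α = atan 0.8 = 38.66°;  2α = 77.32°
edge 1: e_1 = (-0.83, -0.82);  n_1 = (-0.7028, +0.7114)
edge 2: e_2 = (-0.19, -1.59);  n_2 = (-0.9929, +0.1187)
∠(n_1, n_2) = 38.53°
δ = |180° − 38.53°| = 141.47°
141.47° > 2α = 77.32°  →  invalid

δ = 141.47°, invalid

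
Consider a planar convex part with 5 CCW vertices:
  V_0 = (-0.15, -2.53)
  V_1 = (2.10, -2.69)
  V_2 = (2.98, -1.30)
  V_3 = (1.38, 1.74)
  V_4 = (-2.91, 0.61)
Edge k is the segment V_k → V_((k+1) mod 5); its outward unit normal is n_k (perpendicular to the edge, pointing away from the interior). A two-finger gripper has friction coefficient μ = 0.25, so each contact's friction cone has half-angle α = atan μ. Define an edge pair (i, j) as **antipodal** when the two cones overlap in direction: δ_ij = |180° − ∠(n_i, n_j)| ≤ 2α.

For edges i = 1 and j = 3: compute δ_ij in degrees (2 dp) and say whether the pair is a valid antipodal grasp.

δ = 42.91°, invalid

α = atan 0.25 = 14.04°;  2α = 28.07°
edge 1: e_1 = (+0.88, +1.39);  n_1 = (+0.8449, -0.5349)
edge 3: e_3 = (-4.29, -1.13);  n_3 = (-0.2547, +0.9670)
∠(n_1, n_3) = 137.09°
δ = |180° − 137.09°| = 42.91°
42.91° > 2α = 28.07°  →  invalid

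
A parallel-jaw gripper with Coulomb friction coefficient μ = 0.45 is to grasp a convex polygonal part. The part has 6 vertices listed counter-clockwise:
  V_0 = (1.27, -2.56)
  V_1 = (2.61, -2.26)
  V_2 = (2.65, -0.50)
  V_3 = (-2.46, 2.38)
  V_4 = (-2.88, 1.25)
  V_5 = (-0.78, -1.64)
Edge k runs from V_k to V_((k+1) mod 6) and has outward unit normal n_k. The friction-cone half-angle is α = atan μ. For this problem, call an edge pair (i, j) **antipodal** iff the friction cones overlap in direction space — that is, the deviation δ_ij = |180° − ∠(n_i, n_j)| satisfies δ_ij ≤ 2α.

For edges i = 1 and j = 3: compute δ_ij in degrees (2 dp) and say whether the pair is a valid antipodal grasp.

δ = 19.09°, valid

α = atan 0.45 = 24.23°;  2α = 48.46°
edge 1: e_1 = (+0.04, +1.76);  n_1 = (+0.9997, -0.0227)
edge 3: e_3 = (-0.42, -1.13);  n_3 = (-0.9373, +0.3484)
∠(n_1, n_3) = 160.91°
δ = |180° − 160.91°| = 19.09°
19.09° ≤ 2α = 48.46°  →  valid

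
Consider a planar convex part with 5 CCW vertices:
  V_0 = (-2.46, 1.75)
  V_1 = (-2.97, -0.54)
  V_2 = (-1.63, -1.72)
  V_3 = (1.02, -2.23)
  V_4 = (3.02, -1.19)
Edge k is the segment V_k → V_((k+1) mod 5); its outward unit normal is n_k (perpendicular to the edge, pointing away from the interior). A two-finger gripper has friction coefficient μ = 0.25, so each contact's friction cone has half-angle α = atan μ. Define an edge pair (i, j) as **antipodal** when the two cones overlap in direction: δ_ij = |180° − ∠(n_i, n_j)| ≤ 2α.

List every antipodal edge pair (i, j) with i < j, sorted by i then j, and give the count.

α = atan 0.25 = 14.04°;  2α = 28.07°
n_0 = (-0.9761, +0.2174)
n_1 = (-0.6609, -0.7505)
n_2 = (-0.1890, -0.9820)
n_3 = (+0.4614, -0.8872)
n_4 = (+0.4728, +0.8812)
  (0,1): δ = 118.81°  ·
  (0,2): δ = 88.34°  ·
  (0,3): δ = 49.97°  ·
  (0,4): δ = 74.34°  ·
  (1,2): δ = 149.53°  ·
  (1,3): δ = 111.16°  ·
  (1,4): δ = 13.15°  ✓
  (2,3): δ = 141.63°  ·
  (2,4): δ = 17.32°  ✓
  (3,4): δ = 55.69°  ·
antipodal pairs: 2

count = 2; pairs: (1,4), (2,4)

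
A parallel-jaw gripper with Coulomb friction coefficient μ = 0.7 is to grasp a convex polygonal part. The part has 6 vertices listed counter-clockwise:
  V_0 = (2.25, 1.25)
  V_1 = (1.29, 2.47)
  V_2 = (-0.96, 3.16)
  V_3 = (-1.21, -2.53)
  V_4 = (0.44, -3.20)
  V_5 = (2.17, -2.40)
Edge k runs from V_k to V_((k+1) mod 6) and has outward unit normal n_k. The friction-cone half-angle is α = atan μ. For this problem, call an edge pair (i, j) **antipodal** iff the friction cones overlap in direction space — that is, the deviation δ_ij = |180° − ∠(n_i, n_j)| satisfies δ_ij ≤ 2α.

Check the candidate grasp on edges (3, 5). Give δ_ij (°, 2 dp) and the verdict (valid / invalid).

δ = 69.16°, valid

α = atan 0.7 = 34.99°;  2α = 69.98°
edge 3: e_3 = (+1.65, -0.67);  n_3 = (-0.3762, -0.9265)
edge 5: e_5 = (+0.08, +3.65);  n_5 = (+0.9998, -0.0219)
∠(n_3, n_5) = 110.84°
δ = |180° − 110.84°| = 69.16°
69.16° ≤ 2α = 69.98°  →  valid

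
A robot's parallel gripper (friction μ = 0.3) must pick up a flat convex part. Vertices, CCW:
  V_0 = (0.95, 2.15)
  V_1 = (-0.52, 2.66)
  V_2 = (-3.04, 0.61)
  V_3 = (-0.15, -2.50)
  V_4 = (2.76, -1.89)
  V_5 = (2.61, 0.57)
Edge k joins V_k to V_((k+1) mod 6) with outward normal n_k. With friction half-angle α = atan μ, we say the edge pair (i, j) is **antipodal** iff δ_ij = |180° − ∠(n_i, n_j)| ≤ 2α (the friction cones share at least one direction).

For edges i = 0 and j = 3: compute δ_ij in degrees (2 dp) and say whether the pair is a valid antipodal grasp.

α = atan 0.3 = 16.70°;  2α = 33.40°
edge 0: e_0 = (-1.47, +0.51);  n_0 = (+0.3278, +0.9448)
edge 3: e_3 = (+2.91, +0.61);  n_3 = (+0.2052, -0.9787)
∠(n_0, n_3) = 149.03°
δ = |180° − 149.03°| = 30.97°
30.97° ≤ 2α = 33.40°  →  valid

δ = 30.97°, valid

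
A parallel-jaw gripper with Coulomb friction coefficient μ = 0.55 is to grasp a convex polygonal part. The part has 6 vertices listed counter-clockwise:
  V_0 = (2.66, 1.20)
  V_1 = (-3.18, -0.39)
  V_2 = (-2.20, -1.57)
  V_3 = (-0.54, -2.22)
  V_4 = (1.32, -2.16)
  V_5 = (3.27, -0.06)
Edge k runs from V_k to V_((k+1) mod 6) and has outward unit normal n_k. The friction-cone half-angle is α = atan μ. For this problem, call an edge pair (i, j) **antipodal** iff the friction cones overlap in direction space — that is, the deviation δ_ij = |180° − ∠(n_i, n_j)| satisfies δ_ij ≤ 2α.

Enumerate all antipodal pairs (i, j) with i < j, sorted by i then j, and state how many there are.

count = 5; pairs: (0,2), (0,3), (0,4), (1,5), (2,5)

α = atan 0.55 = 28.81°;  2α = 57.62°
n_0 = (-0.2627, +0.9649)
n_1 = (-0.7693, -0.6389)
n_2 = (-0.3646, -0.9312)
n_3 = (+0.0322, -0.9995)
n_4 = (+0.7328, -0.6805)
n_5 = (+0.9001, +0.4357)
  (0,1): δ = 65.52°  ·
  (0,2): δ = 36.61°  ✓
  (0,3): δ = 13.38°  ✓
  (0,4): δ = 31.89°  ✓
  (0,5): δ = 100.60°  ·
  (1,2): δ = 151.09°  ·
  (1,3): δ = 127.86°  ·
  (1,4): δ = 82.59°  ·
  (1,5): δ = 13.88°  ✓
  (2,3): δ = 156.77°  ·
  (2,4): δ = 111.50°  ·
  (2,5): δ = 42.78°  ✓
  (3,4): δ = 134.73°  ·
  (3,5): δ = 66.01°  ·
  (4,5): δ = 111.29°  ·
antipodal pairs: 5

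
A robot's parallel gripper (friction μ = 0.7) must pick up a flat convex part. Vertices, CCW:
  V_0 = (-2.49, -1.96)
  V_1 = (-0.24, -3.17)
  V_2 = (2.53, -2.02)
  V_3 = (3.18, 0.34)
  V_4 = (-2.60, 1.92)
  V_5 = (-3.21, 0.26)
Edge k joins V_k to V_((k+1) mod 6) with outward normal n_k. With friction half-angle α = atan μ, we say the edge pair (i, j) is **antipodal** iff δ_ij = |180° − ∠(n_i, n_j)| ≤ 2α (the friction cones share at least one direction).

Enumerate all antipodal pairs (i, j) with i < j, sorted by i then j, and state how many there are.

count = 6; pairs: (0,3), (1,3), (1,4), (2,4), (2,5), (3,5)

α = atan 0.7 = 34.99°;  2α = 69.98°
n_0 = (-0.4736, -0.8807)
n_1 = (+0.3834, -0.9236)
n_2 = (+0.9641, -0.2655)
n_3 = (+0.2637, +0.9646)
n_4 = (-0.9386, +0.3449)
n_5 = (-0.9512, -0.3085)
  (0,1): δ = 129.18°  ·
  (0,2): δ = 77.13°  ·
  (0,3): δ = 12.98°  ✓
  (0,4): δ = 98.09°  ·
  (0,5): δ = 136.24°  ·
  (1,2): δ = 127.95°  ·
  (1,3): δ = 37.84°  ✓
  (1,4): δ = 47.28°  ✓
  (1,5): δ = 85.42°  ·
  (2,3): δ = 89.89°  ·
  (2,4): δ = 4.78°  ✓
  (2,5): δ = 33.37°  ✓
  (3,4): δ = 94.89°  ·
  (3,5): δ = 56.74°  ✓
  (4,5): δ = 141.85°  ·
antipodal pairs: 6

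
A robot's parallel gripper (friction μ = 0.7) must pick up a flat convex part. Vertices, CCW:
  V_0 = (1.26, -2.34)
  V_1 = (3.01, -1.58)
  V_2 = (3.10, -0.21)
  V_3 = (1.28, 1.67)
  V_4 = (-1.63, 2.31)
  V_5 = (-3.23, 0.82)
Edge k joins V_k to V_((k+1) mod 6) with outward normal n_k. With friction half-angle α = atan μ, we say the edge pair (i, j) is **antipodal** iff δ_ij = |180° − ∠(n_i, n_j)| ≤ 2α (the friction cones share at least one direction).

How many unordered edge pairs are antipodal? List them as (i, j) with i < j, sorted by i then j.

α = atan 0.7 = 34.99°;  2α = 69.98°
n_0 = (+0.3983, -0.9172)
n_1 = (+0.9978, -0.0656)
n_2 = (+0.7185, +0.6955)
n_3 = (+0.2148, +0.9767)
n_4 = (-0.6815, +0.7318)
n_5 = (-0.5755, -0.8178)
  (0,1): δ = 117.23°  ·
  (0,2): δ = 69.40°  ✓
  (0,3): δ = 35.88°  ✓
  (0,4): δ = 19.49°  ✓
  (0,5): δ = 121.39°  ·
  (1,2): δ = 132.17°  ·
  (1,3): δ = 98.65°  ·
  (1,4): δ = 43.28°  ✓
  (1,5): δ = 58.62°  ✓
  (2,3): δ = 146.47°  ·
  (2,4): δ = 91.11°  ·
  (2,5): δ = 10.79°  ✓
  (3,4): δ = 124.64°  ·
  (3,5): δ = 22.73°  ✓
  (4,5): δ = 78.10°  ·
antipodal pairs: 7

count = 7; pairs: (0,2), (0,3), (0,4), (1,4), (1,5), (2,5), (3,5)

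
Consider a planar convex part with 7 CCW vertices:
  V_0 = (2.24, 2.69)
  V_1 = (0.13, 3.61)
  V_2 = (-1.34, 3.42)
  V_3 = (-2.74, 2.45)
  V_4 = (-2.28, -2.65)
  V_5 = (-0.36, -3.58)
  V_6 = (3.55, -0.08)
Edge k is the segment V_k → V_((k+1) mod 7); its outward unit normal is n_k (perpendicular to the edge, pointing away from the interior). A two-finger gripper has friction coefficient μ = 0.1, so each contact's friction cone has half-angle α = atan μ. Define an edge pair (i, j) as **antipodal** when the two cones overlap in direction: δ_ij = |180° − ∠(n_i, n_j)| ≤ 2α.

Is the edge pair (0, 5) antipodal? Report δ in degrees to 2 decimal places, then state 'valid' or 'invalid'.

δ = 65.39°, invalid

α = atan 0.1 = 5.71°;  2α = 11.42°
edge 0: e_0 = (-2.11, +0.92);  n_0 = (+0.3997, +0.9167)
edge 5: e_5 = (+3.91, +3.50);  n_5 = (+0.6670, -0.7451)
∠(n_0, n_5) = 114.61°
δ = |180° − 114.61°| = 65.39°
65.39° > 2α = 11.42°  →  invalid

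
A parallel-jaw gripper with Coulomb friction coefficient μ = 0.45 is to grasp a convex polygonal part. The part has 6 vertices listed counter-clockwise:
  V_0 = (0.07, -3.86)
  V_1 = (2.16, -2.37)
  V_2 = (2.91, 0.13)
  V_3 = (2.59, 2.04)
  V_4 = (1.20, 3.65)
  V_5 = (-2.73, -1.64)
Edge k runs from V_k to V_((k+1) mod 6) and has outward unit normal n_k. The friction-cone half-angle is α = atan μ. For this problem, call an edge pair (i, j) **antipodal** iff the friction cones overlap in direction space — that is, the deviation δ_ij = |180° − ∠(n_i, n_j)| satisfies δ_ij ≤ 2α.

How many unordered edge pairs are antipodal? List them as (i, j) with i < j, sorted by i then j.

count = 5; pairs: (0,4), (1,4), (2,4), (2,5), (3,5)

α = atan 0.45 = 24.23°;  2α = 48.46°
n_0 = (+0.5805, -0.8143)
n_1 = (+0.9578, -0.2873)
n_2 = (+0.9863, +0.1652)
n_3 = (+0.7569, +0.6535)
n_4 = (-0.8027, +0.5964)
n_5 = (-0.6213, -0.7836)
  (0,1): δ = 142.19°  ·
  (0,2): δ = 115.97°  ·
  (0,3): δ = 84.68°  ·
  (0,4): δ = 17.91°  ✓
  (0,5): δ = 106.10°  ·
  (1,2): δ = 153.79°  ·
  (1,3): δ = 122.49°  ·
  (1,4): δ = 19.91°  ✓
  (1,5): δ = 68.29°  ·
  (2,3): δ = 148.71°  ·
  (2,4): δ = 46.12°  ✓
  (2,5): δ = 42.08°  ✓
  (3,4): δ = 77.41°  ·
  (3,5): δ = 10.78°  ✓
  (4,5): δ = 91.80°  ·
antipodal pairs: 5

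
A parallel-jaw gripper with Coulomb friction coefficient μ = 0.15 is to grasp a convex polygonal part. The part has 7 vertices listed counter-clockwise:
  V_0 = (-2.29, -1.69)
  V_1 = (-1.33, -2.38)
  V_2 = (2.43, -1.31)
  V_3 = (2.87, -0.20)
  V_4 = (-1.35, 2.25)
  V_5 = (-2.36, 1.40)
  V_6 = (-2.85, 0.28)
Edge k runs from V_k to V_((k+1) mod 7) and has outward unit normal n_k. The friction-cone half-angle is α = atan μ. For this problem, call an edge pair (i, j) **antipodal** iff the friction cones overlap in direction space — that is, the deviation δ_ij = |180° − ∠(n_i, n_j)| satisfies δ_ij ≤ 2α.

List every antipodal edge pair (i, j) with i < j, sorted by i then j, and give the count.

count = 2; pairs: (0,3), (2,5)

α = atan 0.15 = 8.53°;  2α = 17.06°
n_0 = (-0.5836, -0.8120)
n_1 = (+0.2737, -0.9618)
n_2 = (+0.9296, -0.3685)
n_3 = (+0.5021, +0.8648)
n_4 = (-0.6439, +0.7651)
n_5 = (-0.9162, +0.4008)
n_6 = (-0.9619, -0.2734)
  (0,1): δ = 128.41°  ·
  (0,2): δ = 75.92°  ·
  (0,3): δ = 5.57°  ✓
  (0,4): δ = 75.79°  ·
  (0,5): δ = 102.08°  ·
  (0,6): δ = 141.58°  ·
  (1,2): δ = 127.51°  ·
  (1,3): δ = 46.02°  ·
  (1,4): δ = 24.20°  ·
  (1,5): δ = 50.49°  ·
  (1,6): δ = 89.98°  ·
  (2,3): δ = 98.51°  ·
  (2,4): δ = 28.29°  ·
  (2,5): δ = 2.01°  ✓
  (2,6): δ = 37.49°  ·
  (3,4): δ = 109.78°  ·
  (3,5): δ = 83.49°  ·
  (3,6): δ = 43.99°  ·
  (4,5): δ = 153.71°  ·
  (4,6): δ = 114.21°  ·
  (5,6): δ = 140.50°  ·
antipodal pairs: 2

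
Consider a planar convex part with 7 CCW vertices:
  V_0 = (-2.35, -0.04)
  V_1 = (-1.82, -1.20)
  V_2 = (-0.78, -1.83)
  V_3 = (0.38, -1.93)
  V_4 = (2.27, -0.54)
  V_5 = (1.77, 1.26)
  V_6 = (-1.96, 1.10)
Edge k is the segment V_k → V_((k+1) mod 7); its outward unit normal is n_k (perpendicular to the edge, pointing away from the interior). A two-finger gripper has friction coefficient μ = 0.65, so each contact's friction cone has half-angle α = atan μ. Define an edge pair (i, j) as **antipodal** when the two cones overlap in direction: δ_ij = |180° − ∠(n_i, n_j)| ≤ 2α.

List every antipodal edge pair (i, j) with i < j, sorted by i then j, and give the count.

count = 7; pairs: (0,4), (1,4), (1,5), (2,5), (3,5), (3,6), (4,6)

α = atan 0.65 = 33.02°;  2α = 66.05°
n_0 = (-0.9096, -0.4156)
n_1 = (-0.5181, -0.8553)
n_2 = (-0.0859, -0.9963)
n_3 = (+0.5925, -0.8056)
n_4 = (+0.9635, +0.2676)
n_5 = (-0.0429, +0.9991)
n_6 = (-0.9462, +0.3237)
  (0,1): δ = 145.76°  ·
  (0,2): δ = 119.48°  ·
  (0,3): δ = 78.22°  ·
  (0,4): δ = 9.03°  ✓
  (0,5): δ = 67.90°  ·
  (0,6): δ = 136.56°  ·
  (1,2): δ = 153.72°  ·
  (1,3): δ = 112.46°  ·
  (1,4): δ = 43.27°  ✓
  (1,5): δ = 33.66°  ✓
  (1,6): δ = 102.32°  ·
  (2,3): δ = 138.74°  ·
  (2,4): δ = 69.55°  ·
  (2,5): δ = 7.38°  ✓
  (2,6): δ = 76.04°  ·
  (3,4): δ = 110.81°  ·
  (3,5): δ = 33.88°  ✓
  (3,6): δ = 34.78°  ✓
  (4,5): δ = 103.07°  ·
  (4,6): δ = 34.41°  ✓
  (5,6): δ = 111.34°  ·
antipodal pairs: 7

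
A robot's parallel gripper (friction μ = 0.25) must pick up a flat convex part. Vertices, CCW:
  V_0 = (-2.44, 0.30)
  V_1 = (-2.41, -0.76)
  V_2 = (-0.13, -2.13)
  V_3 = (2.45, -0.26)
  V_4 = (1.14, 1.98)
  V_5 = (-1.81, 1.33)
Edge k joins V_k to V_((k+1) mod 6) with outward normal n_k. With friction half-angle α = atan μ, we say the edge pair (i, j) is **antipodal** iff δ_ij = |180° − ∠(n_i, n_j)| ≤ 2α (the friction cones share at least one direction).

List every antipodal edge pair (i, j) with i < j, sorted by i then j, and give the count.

α = atan 0.25 = 14.04°;  2α = 28.07°
n_0 = (-0.9996, -0.0283)
n_1 = (-0.5150, -0.8572)
n_2 = (+0.5869, -0.8097)
n_3 = (+0.8632, +0.5048)
n_4 = (-0.2152, +0.9766)
n_5 = (-0.8531, +0.5218)
  (0,1): δ = 122.62°  ·
  (0,2): δ = 55.69°  ·
  (0,3): δ = 28.70°  ·
  (0,4): δ = 100.80°  ·
  (0,5): δ = 146.93°  ·
  (1,2): δ = 113.06°  ·
  (1,3): δ = 28.68°  ·
  (1,4): δ = 43.43°  ·
  (1,5): δ = 89.55°  ·
  (2,3): δ = 95.61°  ·
  (2,4): δ = 23.51°  ✓
  (2,5): δ = 22.61°  ✓
  (3,4): δ = 107.89°  ·
  (3,5): δ = 61.77°  ·
  (4,5): δ = 133.88°  ·
antipodal pairs: 2

count = 2; pairs: (2,4), (2,5)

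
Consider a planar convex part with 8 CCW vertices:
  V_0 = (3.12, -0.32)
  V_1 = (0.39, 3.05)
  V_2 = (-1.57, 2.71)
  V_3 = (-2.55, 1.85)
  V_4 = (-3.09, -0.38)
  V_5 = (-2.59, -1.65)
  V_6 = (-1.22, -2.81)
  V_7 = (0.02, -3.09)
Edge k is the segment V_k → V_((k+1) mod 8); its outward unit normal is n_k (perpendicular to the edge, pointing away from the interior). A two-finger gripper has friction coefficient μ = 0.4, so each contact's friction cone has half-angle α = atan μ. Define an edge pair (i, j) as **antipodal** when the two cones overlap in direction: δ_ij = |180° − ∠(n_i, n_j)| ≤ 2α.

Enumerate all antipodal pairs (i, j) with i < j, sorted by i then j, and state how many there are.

count = 7; pairs: (0,4), (0,5), (0,6), (1,6), (1,7), (2,7), (3,7)

α = atan 0.4 = 21.80°;  2α = 43.60°
n_0 = (+0.7770, +0.6295)
n_1 = (-0.1709, +0.9853)
n_2 = (-0.6596, +0.7516)
n_3 = (-0.9719, +0.2354)
n_4 = (-0.9305, -0.3663)
n_5 = (-0.6462, -0.7632)
n_6 = (-0.2203, -0.9754)
n_7 = (+0.6663, -0.7457)
  (0,1): δ = 119.17°  ·
  (0,2): δ = 87.74°  ·
  (0,3): δ = 52.62°  ·
  (0,4): δ = 17.52°  ✓
  (0,5): δ = 10.73°  ✓
  (0,6): δ = 38.27°  ✓
  (0,7): δ = 92.77°  ·
  (1,2): δ = 148.57°  ·
  (1,3): δ = 113.45°  ·
  (1,4): δ = 78.35°  ·
  (1,5): δ = 50.10°  ·
  (1,6): δ = 22.57°  ✓
  (1,7): δ = 31.94°  ✓
  (2,3): δ = 144.88°  ·
  (2,4): δ = 109.78°  ·
  (2,5): δ = 81.52°  ·
  (2,6): δ = 53.99°  ·
  (2,7): δ = 0.51°  ✓
  (3,4): δ = 144.90°  ·
  (3,5): δ = 116.64°  ·
  (3,6): δ = 89.11°  ·
  (3,7): δ = 34.61°  ✓
  (4,5): δ = 151.74°  ·
  (4,6): δ = 124.21°  ·
  (4,7): δ = 69.71°  ·
  (5,6): δ = 152.47°  ·
  (5,7): δ = 97.96°  ·
  (6,7): δ = 125.49°  ·
antipodal pairs: 7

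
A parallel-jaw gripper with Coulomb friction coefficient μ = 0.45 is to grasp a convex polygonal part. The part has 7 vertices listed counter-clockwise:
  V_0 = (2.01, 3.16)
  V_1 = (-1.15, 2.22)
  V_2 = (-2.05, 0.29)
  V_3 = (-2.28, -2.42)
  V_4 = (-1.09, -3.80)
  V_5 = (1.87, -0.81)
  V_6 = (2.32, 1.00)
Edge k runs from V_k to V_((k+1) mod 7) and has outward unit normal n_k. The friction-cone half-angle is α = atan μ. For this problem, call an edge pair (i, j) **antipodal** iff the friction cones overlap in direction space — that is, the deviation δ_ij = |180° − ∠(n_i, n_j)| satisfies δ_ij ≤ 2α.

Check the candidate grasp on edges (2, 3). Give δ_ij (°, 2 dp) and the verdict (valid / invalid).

δ = 134.38°, invalid

α = atan 0.45 = 24.23°;  2α = 48.46°
edge 2: e_2 = (-0.23, -2.71);  n_2 = (-0.9964, +0.0846)
edge 3: e_3 = (+1.19, -1.38);  n_3 = (-0.7573, -0.6530)
∠(n_2, n_3) = 45.62°
δ = |180° − 45.62°| = 134.38°
134.38° > 2α = 48.46°  →  invalid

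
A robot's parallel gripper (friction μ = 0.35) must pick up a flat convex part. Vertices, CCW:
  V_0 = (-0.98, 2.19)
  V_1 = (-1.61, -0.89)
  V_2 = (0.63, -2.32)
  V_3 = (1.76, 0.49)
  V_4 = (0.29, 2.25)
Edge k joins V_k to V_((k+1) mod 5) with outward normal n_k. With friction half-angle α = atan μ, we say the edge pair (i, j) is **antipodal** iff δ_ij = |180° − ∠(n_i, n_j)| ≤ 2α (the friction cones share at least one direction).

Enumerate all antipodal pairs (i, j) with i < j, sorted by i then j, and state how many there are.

α = atan 0.35 = 19.29°;  2α = 38.58°
n_0 = (-0.9797, +0.2004)
n_1 = (-0.5381, -0.8429)
n_2 = (+0.9278, -0.3731)
n_3 = (+0.7675, +0.6410)
n_4 = (-0.0472, +0.9989)
  (0,1): δ = 110.99°  ·
  (0,2): δ = 10.35°  ✓
  (0,3): δ = 51.43°  ·
  (0,4): δ = 104.27°  ·
  (1,2): δ = 79.35°  ·
  (1,3): δ = 17.58°  ✓
  (1,4): δ = 35.26°  ✓
  (2,3): δ = 118.22°  ·
  (2,4): δ = 65.39°  ·
  (3,4): δ = 127.16°  ·
antipodal pairs: 3

count = 3; pairs: (0,2), (1,3), (1,4)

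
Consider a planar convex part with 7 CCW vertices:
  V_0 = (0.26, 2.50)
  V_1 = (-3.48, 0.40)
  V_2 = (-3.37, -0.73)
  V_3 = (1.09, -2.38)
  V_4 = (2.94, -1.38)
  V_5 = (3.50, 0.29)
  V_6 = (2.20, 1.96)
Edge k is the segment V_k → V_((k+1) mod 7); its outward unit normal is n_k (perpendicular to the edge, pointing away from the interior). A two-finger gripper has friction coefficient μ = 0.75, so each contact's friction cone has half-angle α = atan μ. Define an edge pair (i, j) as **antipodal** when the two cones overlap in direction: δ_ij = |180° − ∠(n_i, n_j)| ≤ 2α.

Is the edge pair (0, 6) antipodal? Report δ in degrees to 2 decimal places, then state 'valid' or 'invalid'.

δ = 135.13°, invalid

α = atan 0.75 = 36.87°;  2α = 73.74°
edge 0: e_0 = (-3.74, -2.10);  n_0 = (-0.4896, +0.8719)
edge 6: e_6 = (-1.94, +0.54);  n_6 = (+0.2682, +0.9634)
∠(n_0, n_6) = 44.87°
δ = |180° − 44.87°| = 135.13°
135.13° > 2α = 73.74°  →  invalid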